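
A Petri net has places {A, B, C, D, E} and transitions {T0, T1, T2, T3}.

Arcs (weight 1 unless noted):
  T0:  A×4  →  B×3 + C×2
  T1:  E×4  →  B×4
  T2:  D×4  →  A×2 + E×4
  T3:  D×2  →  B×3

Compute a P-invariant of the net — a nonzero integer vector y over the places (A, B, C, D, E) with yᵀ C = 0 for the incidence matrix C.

Incidence matrix C (rows=places, cols=transitions):
       T0   T1   T2   T3
    A  -4    0    2    0
    B   3    4    0    3
    C   2    0    0    0
    D   0    0   -4   -2
    E   0   -4    4    0

Candidate y = [2, 2, 1, 3, 2]; check y·C column-wise:
  col T0: 2·-4 + 2·3 + 1·2 + 3·0 + 2·0 = 0
  col T1: 2·0 + 2·4 + 1·0 + 3·0 + 2·-4 = 0
  col T2: 2·2 + 2·0 + 1·0 + 3·-4 + 2·4 = 0
  col T3: 2·0 + 2·3 + 1·0 + 3·-2 + 2·0 = 0

y = (A:2, B:2, C:1, D:3, E:2)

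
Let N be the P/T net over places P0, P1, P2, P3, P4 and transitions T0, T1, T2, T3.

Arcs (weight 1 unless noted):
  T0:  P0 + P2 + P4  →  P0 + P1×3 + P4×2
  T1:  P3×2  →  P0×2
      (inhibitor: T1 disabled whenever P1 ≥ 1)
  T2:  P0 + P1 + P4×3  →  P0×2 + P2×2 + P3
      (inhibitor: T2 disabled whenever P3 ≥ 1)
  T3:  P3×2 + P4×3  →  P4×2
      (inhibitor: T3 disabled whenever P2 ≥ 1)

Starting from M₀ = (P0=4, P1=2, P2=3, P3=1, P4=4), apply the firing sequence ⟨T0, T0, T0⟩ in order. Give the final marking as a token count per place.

(P0=4, P1=11, P2=0, P3=1, P4=7)

step 1: fire T0:  (P0=4, P1=2, P2=3, P3=1, P4=4) → (P0=4, P1=5, P2=2, P3=1, P4=5)
step 2: fire T0:  (P0=4, P1=5, P2=2, P3=1, P4=5) → (P0=4, P1=8, P2=1, P3=1, P4=6)
step 3: fire T0:  (P0=4, P1=8, P2=1, P3=1, P4=6) → (P0=4, P1=11, P2=0, P3=1, P4=7)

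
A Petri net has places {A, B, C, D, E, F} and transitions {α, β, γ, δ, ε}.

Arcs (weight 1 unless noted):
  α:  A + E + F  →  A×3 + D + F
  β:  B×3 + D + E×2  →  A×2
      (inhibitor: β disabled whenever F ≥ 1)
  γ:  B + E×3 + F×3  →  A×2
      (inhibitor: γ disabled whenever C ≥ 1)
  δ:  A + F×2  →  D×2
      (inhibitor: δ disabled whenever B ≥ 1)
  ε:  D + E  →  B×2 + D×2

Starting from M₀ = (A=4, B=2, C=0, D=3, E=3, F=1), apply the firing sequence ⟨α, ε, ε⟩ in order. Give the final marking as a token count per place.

step 1: fire α:  (A=4, B=2, C=0, D=3, E=3, F=1) → (A=6, B=2, C=0, D=4, E=2, F=1)
step 2: fire ε:  (A=6, B=2, C=0, D=4, E=2, F=1) → (A=6, B=4, C=0, D=5, E=1, F=1)
step 3: fire ε:  (A=6, B=4, C=0, D=5, E=1, F=1) → (A=6, B=6, C=0, D=6, E=0, F=1)

(A=6, B=6, C=0, D=6, E=0, F=1)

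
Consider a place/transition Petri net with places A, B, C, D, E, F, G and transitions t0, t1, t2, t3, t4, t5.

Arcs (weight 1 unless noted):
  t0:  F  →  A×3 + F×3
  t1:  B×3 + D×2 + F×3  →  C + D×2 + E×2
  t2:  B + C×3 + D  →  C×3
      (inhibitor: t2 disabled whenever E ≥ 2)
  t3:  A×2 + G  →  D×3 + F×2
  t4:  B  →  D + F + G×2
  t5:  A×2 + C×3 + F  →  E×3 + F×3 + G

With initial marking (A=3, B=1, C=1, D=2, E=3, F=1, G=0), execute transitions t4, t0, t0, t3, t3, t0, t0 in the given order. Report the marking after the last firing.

step 1: fire t4:  (A=3, B=1, C=1, D=2, E=3, F=1, G=0) → (A=3, B=0, C=1, D=3, E=3, F=2, G=2)
step 2: fire t0:  (A=3, B=0, C=1, D=3, E=3, F=2, G=2) → (A=6, B=0, C=1, D=3, E=3, F=4, G=2)
step 3: fire t0:  (A=6, B=0, C=1, D=3, E=3, F=4, G=2) → (A=9, B=0, C=1, D=3, E=3, F=6, G=2)
step 4: fire t3:  (A=9, B=0, C=1, D=3, E=3, F=6, G=2) → (A=7, B=0, C=1, D=6, E=3, F=8, G=1)
step 5: fire t3:  (A=7, B=0, C=1, D=6, E=3, F=8, G=1) → (A=5, B=0, C=1, D=9, E=3, F=10, G=0)
step 6: fire t0:  (A=5, B=0, C=1, D=9, E=3, F=10, G=0) → (A=8, B=0, C=1, D=9, E=3, F=12, G=0)
step 7: fire t0:  (A=8, B=0, C=1, D=9, E=3, F=12, G=0) → (A=11, B=0, C=1, D=9, E=3, F=14, G=0)

(A=11, B=0, C=1, D=9, E=3, F=14, G=0)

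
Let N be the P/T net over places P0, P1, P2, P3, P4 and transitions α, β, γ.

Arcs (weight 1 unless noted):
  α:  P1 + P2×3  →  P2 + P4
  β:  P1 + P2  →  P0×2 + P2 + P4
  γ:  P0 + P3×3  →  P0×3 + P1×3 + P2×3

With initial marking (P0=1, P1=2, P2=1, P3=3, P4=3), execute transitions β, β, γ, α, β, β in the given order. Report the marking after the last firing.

(P0=11, P1=0, P2=2, P3=0, P4=8)

step 1: fire β:  (P0=1, P1=2, P2=1, P3=3, P4=3) → (P0=3, P1=1, P2=1, P3=3, P4=4)
step 2: fire β:  (P0=3, P1=1, P2=1, P3=3, P4=4) → (P0=5, P1=0, P2=1, P3=3, P4=5)
step 3: fire γ:  (P0=5, P1=0, P2=1, P3=3, P4=5) → (P0=7, P1=3, P2=4, P3=0, P4=5)
step 4: fire α:  (P0=7, P1=3, P2=4, P3=0, P4=5) → (P0=7, P1=2, P2=2, P3=0, P4=6)
step 5: fire β:  (P0=7, P1=2, P2=2, P3=0, P4=6) → (P0=9, P1=1, P2=2, P3=0, P4=7)
step 6: fire β:  (P0=9, P1=1, P2=2, P3=0, P4=7) → (P0=11, P1=0, P2=2, P3=0, P4=8)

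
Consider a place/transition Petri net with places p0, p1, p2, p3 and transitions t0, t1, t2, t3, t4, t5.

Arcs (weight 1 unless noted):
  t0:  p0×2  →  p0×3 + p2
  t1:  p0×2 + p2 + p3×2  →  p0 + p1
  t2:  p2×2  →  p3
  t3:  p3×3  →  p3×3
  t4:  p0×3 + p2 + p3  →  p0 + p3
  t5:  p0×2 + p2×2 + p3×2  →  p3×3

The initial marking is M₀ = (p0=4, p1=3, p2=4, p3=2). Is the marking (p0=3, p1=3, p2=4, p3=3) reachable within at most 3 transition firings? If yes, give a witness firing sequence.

NO — not reachable within 3 firings

depth 0: 1 marking
depth 1: 6 markings reached so far
depth 2: 19 markings reached so far
depth 3: 34 markings reached so far
target is not among the 34 markings reachable within 3 steps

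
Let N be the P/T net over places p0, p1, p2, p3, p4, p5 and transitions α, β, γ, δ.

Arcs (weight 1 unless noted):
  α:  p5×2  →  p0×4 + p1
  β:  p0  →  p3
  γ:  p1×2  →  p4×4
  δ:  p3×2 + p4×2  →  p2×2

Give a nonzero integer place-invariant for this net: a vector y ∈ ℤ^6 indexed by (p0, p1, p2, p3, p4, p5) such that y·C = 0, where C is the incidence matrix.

Incidence matrix C (rows=places, cols=transitions):
        α    β    γ    δ
   p0   4   -1    0    0
   p1   1    0   -2    0
   p2   0    0    0    2
   p3   0    1    0   -2
   p4   0    0    4   -2
   p5  -2    0    0    0

Candidate y = [1, -4, -1, 1, -2, 0]; check y·C column-wise:
  col α: 1·4 + -4·1 + -1·0 + 1·0 + -2·0 + 0·-2 = 0
  col β: 1·-1 + -4·0 + -1·0 + 1·1 + -2·0 = 0
  col γ: 1·0 + -4·-2 + -1·0 + 1·0 + -2·4 = 0
  col δ: 1·0 + -4·0 + -1·2 + 1·-2 + -2·-2 = 0

y = (p0:1, p1:-4, p2:-1, p3:1, p4:-2, p5:0)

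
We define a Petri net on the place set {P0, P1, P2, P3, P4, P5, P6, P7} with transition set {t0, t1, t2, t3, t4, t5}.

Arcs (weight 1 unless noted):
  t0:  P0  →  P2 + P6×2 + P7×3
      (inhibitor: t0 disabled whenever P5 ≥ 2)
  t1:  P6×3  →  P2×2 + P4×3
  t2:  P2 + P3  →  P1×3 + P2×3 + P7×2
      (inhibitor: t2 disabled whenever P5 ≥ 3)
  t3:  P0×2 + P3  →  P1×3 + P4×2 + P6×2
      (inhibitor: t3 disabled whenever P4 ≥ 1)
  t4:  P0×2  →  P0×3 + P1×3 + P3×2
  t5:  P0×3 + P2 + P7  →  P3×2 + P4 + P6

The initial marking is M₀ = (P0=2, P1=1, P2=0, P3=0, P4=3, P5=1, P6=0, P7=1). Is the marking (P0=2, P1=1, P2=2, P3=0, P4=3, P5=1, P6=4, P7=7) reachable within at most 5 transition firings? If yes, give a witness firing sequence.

depth 0: 1 marking
depth 1: 3 markings reached so far
depth 2: 6 markings reached so far
depth 3: 11 markings reached so far
depth 4: 20 markings reached so far
depth 5: 35 markings reached so far
target is not among the 35 markings reachable within 5 steps

NO — not reachable within 5 firings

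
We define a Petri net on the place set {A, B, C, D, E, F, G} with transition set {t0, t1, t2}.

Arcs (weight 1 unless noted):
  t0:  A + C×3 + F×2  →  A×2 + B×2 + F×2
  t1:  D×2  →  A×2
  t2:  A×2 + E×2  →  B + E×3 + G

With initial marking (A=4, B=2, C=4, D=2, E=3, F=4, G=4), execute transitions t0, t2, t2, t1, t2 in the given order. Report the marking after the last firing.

(A=1, B=7, C=1, D=0, E=6, F=4, G=7)

step 1: fire t0:  (A=4, B=2, C=4, D=2, E=3, F=4, G=4) → (A=5, B=4, C=1, D=2, E=3, F=4, G=4)
step 2: fire t2:  (A=5, B=4, C=1, D=2, E=3, F=4, G=4) → (A=3, B=5, C=1, D=2, E=4, F=4, G=5)
step 3: fire t2:  (A=3, B=5, C=1, D=2, E=4, F=4, G=5) → (A=1, B=6, C=1, D=2, E=5, F=4, G=6)
step 4: fire t1:  (A=1, B=6, C=1, D=2, E=5, F=4, G=6) → (A=3, B=6, C=1, D=0, E=5, F=4, G=6)
step 5: fire t2:  (A=3, B=6, C=1, D=0, E=5, F=4, G=6) → (A=1, B=7, C=1, D=0, E=6, F=4, G=7)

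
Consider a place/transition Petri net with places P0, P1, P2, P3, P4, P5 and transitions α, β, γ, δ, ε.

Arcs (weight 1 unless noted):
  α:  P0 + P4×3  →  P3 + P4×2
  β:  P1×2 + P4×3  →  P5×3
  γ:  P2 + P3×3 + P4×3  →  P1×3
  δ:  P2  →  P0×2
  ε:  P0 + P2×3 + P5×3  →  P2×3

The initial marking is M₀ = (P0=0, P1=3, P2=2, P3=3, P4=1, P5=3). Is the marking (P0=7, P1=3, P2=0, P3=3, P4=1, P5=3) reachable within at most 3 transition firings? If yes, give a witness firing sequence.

depth 0: 1 marking
depth 1: 2 markings reached so far
depth 2: 3 markings reached so far
depth 3: 3 markings reached so far
(frontier empty at depth 3; search complete)
target is not among the 3 markings reachable within 3 steps

NO — not reachable within 3 firings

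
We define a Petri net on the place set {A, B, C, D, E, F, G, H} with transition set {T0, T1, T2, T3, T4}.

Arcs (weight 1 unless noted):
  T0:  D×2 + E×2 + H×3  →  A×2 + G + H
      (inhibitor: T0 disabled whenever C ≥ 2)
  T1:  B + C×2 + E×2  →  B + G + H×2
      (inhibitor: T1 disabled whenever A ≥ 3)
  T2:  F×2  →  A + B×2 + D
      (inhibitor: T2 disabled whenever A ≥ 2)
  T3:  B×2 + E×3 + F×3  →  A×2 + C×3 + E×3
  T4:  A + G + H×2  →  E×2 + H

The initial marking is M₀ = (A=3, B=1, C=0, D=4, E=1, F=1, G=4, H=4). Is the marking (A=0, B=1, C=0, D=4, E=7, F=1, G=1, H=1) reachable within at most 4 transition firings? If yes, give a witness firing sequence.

step 1: fire T4:  (A=3, B=1, C=0, D=4, E=1, F=1, G=4, H=4) → (A=2, B=1, C=0, D=4, E=3, F=1, G=3, H=3)
step 2: fire T4:  (A=2, B=1, C=0, D=4, E=3, F=1, G=3, H=3) → (A=1, B=1, C=0, D=4, E=5, F=1, G=2, H=2)
step 3: fire T4:  (A=1, B=1, C=0, D=4, E=5, F=1, G=2, H=2) → (A=0, B=1, C=0, D=4, E=7, F=1, G=1, H=1)

YES — reachable via ⟨T4, T4, T4⟩ (3 firings)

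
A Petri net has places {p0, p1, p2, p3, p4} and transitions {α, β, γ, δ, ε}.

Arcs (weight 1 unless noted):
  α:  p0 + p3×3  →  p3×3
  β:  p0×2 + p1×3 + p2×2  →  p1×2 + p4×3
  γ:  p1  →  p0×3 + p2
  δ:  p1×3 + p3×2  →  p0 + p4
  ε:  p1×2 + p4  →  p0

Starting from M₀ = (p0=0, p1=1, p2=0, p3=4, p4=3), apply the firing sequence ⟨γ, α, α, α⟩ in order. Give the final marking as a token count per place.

step 1: fire γ:  (p0=0, p1=1, p2=0, p3=4, p4=3) → (p0=3, p1=0, p2=1, p3=4, p4=3)
step 2: fire α:  (p0=3, p1=0, p2=1, p3=4, p4=3) → (p0=2, p1=0, p2=1, p3=4, p4=3)
step 3: fire α:  (p0=2, p1=0, p2=1, p3=4, p4=3) → (p0=1, p1=0, p2=1, p3=4, p4=3)
step 4: fire α:  (p0=1, p1=0, p2=1, p3=4, p4=3) → (p0=0, p1=0, p2=1, p3=4, p4=3)

(p0=0, p1=0, p2=1, p3=4, p4=3)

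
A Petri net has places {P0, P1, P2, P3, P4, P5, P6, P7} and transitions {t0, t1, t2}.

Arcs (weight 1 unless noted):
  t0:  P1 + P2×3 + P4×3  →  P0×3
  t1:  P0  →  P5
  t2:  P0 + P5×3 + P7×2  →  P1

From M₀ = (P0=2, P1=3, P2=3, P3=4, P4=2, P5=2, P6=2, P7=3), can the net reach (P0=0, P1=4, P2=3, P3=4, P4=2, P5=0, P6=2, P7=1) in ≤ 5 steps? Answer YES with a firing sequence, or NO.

step 1: fire t1:  (P0=2, P1=3, P2=3, P3=4, P4=2, P5=2, P6=2, P7=3) → (P0=1, P1=3, P2=3, P3=4, P4=2, P5=3, P6=2, P7=3)
step 2: fire t2:  (P0=1, P1=3, P2=3, P3=4, P4=2, P5=3, P6=2, P7=3) → (P0=0, P1=4, P2=3, P3=4, P4=2, P5=0, P6=2, P7=1)

YES — reachable via ⟨t1, t2⟩ (2 firings)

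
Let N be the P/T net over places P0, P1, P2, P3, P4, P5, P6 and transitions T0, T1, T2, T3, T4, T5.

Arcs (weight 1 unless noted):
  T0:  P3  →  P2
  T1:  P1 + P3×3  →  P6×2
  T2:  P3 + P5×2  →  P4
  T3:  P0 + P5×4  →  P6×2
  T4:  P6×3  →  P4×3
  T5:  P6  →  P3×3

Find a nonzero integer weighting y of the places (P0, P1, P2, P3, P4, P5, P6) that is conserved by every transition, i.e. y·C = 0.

y = (P0:2, P1:3, P2:1, P3:1, P4:3, P5:1, P6:3)

Incidence matrix C (rows=places, cols=transitions):
       T0   T1   T2   T3   T4   T5
   P0   0    0    0   -1    0    0
   P1   0   -1    0    0    0    0
   P2   1    0    0    0    0    0
   P3  -1   -3   -1    0    0    3
   P4   0    0    1    0    3    0
   P5   0    0   -2   -4    0    0
   P6   0    2    0    2   -3   -1

Candidate y = [2, 3, 1, 1, 3, 1, 3]; check y·C column-wise:
  col T0: 2·0 + 3·0 + 1·1 + 1·-1 + 3·0 + 1·0 + 3·0 = 0
  col T1: 2·0 + 3·-1 + 1·0 + 1·-3 + 3·0 + 1·0 + 3·2 = 0
  col T2: 2·0 + 3·0 + 1·0 + 1·-1 + 3·1 + 1·-2 + 3·0 = 0
  col T3: 2·-1 + 3·0 + 1·0 + 1·0 + 3·0 + 1·-4 + 3·2 = 0
  col T4: 2·0 + 3·0 + 1·0 + 1·0 + 3·3 + 1·0 + 3·-3 = 0
  col T5: 2·0 + 3·0 + 1·0 + 1·3 + 3·0 + 1·0 + 3·-1 = 0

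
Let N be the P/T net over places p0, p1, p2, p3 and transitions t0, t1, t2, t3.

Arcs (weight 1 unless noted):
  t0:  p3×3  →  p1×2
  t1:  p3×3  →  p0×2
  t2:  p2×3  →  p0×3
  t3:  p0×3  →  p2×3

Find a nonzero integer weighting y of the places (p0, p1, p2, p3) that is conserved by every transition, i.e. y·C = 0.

y = (p0:3, p1:3, p2:3, p3:2)

Incidence matrix C (rows=places, cols=transitions):
       t0   t1   t2   t3
   p0   0    2    3   -3
   p1   2    0    0    0
   p2   0    0   -3    3
   p3  -3   -3    0    0

Candidate y = [3, 3, 3, 2]; check y·C column-wise:
  col t0: 3·0 + 3·2 + 3·0 + 2·-3 = 0
  col t1: 3·2 + 3·0 + 3·0 + 2·-3 = 0
  col t2: 3·3 + 3·0 + 3·-3 + 2·0 = 0
  col t3: 3·-3 + 3·0 + 3·3 + 2·0 = 0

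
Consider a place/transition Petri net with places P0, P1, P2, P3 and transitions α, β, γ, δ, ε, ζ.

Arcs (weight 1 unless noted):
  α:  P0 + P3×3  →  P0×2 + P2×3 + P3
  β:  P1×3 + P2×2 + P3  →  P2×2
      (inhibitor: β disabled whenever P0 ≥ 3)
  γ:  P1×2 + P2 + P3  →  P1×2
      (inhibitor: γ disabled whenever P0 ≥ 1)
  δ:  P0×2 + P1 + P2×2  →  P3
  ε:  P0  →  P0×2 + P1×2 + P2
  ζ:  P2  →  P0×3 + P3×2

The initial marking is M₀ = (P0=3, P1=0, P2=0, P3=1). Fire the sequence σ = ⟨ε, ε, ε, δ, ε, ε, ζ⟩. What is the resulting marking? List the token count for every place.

step 1: fire ε:  (P0=3, P1=0, P2=0, P3=1) → (P0=4, P1=2, P2=1, P3=1)
step 2: fire ε:  (P0=4, P1=2, P2=1, P3=1) → (P0=5, P1=4, P2=2, P3=1)
step 3: fire ε:  (P0=5, P1=4, P2=2, P3=1) → (P0=6, P1=6, P2=3, P3=1)
step 4: fire δ:  (P0=6, P1=6, P2=3, P3=1) → (P0=4, P1=5, P2=1, P3=2)
step 5: fire ε:  (P0=4, P1=5, P2=1, P3=2) → (P0=5, P1=7, P2=2, P3=2)
step 6: fire ε:  (P0=5, P1=7, P2=2, P3=2) → (P0=6, P1=9, P2=3, P3=2)
step 7: fire ζ:  (P0=6, P1=9, P2=3, P3=2) → (P0=9, P1=9, P2=2, P3=4)

(P0=9, P1=9, P2=2, P3=4)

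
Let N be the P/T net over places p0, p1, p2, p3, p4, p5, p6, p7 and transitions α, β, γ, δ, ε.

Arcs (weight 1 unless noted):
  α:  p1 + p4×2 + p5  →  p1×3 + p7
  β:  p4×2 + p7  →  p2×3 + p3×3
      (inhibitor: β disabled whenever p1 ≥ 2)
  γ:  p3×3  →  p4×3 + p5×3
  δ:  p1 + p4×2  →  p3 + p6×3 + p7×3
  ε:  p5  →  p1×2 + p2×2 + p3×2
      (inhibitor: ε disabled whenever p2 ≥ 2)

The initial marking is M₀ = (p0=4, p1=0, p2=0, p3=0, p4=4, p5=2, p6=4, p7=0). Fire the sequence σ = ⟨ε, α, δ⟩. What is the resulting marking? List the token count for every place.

step 1: fire ε:  (p0=4, p1=0, p2=0, p3=0, p4=4, p5=2, p6=4, p7=0) → (p0=4, p1=2, p2=2, p3=2, p4=4, p5=1, p6=4, p7=0)
step 2: fire α:  (p0=4, p1=2, p2=2, p3=2, p4=4, p5=1, p6=4, p7=0) → (p0=4, p1=4, p2=2, p3=2, p4=2, p5=0, p6=4, p7=1)
step 3: fire δ:  (p0=4, p1=4, p2=2, p3=2, p4=2, p5=0, p6=4, p7=1) → (p0=4, p1=3, p2=2, p3=3, p4=0, p5=0, p6=7, p7=4)

(p0=4, p1=3, p2=2, p3=3, p4=0, p5=0, p6=7, p7=4)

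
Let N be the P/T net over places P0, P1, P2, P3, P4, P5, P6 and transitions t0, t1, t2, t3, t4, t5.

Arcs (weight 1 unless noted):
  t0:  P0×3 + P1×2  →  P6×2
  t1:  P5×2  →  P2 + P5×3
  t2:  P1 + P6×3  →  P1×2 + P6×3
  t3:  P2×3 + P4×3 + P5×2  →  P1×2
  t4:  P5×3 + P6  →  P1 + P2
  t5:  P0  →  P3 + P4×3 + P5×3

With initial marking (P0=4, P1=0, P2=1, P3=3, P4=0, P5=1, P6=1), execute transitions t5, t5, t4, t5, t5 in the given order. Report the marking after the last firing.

(P0=0, P1=1, P2=2, P3=7, P4=12, P5=10, P6=0)

step 1: fire t5:  (P0=4, P1=0, P2=1, P3=3, P4=0, P5=1, P6=1) → (P0=3, P1=0, P2=1, P3=4, P4=3, P5=4, P6=1)
step 2: fire t5:  (P0=3, P1=0, P2=1, P3=4, P4=3, P5=4, P6=1) → (P0=2, P1=0, P2=1, P3=5, P4=6, P5=7, P6=1)
step 3: fire t4:  (P0=2, P1=0, P2=1, P3=5, P4=6, P5=7, P6=1) → (P0=2, P1=1, P2=2, P3=5, P4=6, P5=4, P6=0)
step 4: fire t5:  (P0=2, P1=1, P2=2, P3=5, P4=6, P5=4, P6=0) → (P0=1, P1=1, P2=2, P3=6, P4=9, P5=7, P6=0)
step 5: fire t5:  (P0=1, P1=1, P2=2, P3=6, P4=9, P5=7, P6=0) → (P0=0, P1=1, P2=2, P3=7, P4=12, P5=10, P6=0)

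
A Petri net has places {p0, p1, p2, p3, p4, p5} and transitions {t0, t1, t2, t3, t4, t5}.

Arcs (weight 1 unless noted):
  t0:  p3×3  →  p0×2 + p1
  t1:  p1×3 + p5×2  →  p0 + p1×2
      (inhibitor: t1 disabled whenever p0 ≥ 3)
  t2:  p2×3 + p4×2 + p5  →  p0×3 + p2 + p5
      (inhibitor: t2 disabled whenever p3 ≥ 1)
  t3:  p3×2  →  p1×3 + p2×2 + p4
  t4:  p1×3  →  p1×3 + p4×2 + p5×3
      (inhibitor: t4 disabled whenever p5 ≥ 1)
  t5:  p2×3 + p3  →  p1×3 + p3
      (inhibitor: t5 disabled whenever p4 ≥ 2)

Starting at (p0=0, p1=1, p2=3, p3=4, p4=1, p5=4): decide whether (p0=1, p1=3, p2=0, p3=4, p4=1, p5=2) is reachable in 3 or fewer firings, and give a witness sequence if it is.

step 1: fire t5:  (p0=0, p1=1, p2=3, p3=4, p4=1, p5=4) → (p0=0, p1=4, p2=0, p3=4, p4=1, p5=4)
step 2: fire t1:  (p0=0, p1=4, p2=0, p3=4, p4=1, p5=4) → (p0=1, p1=3, p2=0, p3=4, p4=1, p5=2)

YES — reachable via ⟨t5, t1⟩ (2 firings)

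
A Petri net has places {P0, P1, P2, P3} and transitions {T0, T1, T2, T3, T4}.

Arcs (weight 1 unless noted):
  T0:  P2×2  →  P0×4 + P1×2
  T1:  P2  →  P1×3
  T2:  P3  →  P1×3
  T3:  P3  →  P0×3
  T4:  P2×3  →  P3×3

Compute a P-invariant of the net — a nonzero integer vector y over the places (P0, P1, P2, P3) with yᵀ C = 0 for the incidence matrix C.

Incidence matrix C (rows=places, cols=transitions):
       T0   T1   T2   T3   T4
   P0   4    0    0    3    0
   P1   2    3    3    0    0
   P2  -2   -1    0    0   -3
   P3   0    0   -1   -1    3

Candidate y = [1, 1, 3, 3]; check y·C column-wise:
  col T0: 1·4 + 1·2 + 3·-2 + 3·0 = 0
  col T1: 1·0 + 1·3 + 3·-1 + 3·0 = 0
  col T2: 1·0 + 1·3 + 3·0 + 3·-1 = 0
  col T3: 1·3 + 1·0 + 3·0 + 3·-1 = 0
  col T4: 1·0 + 1·0 + 3·-3 + 3·3 = 0

y = (P0:1, P1:1, P2:3, P3:3)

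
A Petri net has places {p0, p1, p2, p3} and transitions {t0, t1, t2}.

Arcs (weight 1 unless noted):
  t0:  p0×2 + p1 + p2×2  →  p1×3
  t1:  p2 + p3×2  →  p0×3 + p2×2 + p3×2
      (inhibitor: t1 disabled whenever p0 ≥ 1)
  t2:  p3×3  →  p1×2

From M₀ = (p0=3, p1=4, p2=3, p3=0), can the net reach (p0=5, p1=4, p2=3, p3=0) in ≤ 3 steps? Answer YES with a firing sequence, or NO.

NO — not reachable within 3 firings

depth 0: 1 marking
depth 1: 2 markings reached so far
depth 2: 2 markings reached so far
(frontier empty at depth 2; search complete)
target is not among the 2 markings reachable within 3 steps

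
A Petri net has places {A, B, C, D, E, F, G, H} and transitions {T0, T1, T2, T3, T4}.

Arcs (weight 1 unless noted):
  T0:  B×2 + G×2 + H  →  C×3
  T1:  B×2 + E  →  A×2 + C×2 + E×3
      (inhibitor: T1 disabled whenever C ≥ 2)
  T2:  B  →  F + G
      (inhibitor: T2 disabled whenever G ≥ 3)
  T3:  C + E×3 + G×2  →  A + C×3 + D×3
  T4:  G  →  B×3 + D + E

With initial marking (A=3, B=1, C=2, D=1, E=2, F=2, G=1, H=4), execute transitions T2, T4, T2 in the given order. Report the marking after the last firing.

step 1: fire T2:  (A=3, B=1, C=2, D=1, E=2, F=2, G=1, H=4) → (A=3, B=0, C=2, D=1, E=2, F=3, G=2, H=4)
step 2: fire T4:  (A=3, B=0, C=2, D=1, E=2, F=3, G=2, H=4) → (A=3, B=3, C=2, D=2, E=3, F=3, G=1, H=4)
step 3: fire T2:  (A=3, B=3, C=2, D=2, E=3, F=3, G=1, H=4) → (A=3, B=2, C=2, D=2, E=3, F=4, G=2, H=4)

(A=3, B=2, C=2, D=2, E=3, F=4, G=2, H=4)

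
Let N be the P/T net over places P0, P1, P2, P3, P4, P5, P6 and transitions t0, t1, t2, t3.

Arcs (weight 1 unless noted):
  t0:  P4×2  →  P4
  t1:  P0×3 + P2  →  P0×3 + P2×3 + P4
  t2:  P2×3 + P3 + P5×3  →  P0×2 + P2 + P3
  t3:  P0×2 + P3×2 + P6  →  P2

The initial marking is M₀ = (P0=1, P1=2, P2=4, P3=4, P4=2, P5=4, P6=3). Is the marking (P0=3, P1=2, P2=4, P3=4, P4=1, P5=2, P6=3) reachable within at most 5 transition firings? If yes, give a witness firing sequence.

depth 0: 1 marking
depth 1: 3 markings reached so far
depth 2: 6 markings reached so far
depth 3: 10 markings reached so far
depth 4: 15 markings reached so far
depth 5: 21 markings reached so far
target is not among the 21 markings reachable within 5 steps

NO — not reachable within 5 firings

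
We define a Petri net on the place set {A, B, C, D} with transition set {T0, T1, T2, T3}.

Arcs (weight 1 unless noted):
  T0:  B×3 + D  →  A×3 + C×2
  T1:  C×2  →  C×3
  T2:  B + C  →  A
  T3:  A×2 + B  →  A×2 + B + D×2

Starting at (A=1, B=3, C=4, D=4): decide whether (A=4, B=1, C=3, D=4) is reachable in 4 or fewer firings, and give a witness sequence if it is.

NO — not reachable within 4 firings

depth 0: 1 marking
depth 1: 4 markings reached so far
depth 2: 9 markings reached so far
depth 3: 17 markings reached so far
depth 4: 28 markings reached so far
target is not among the 28 markings reachable within 4 steps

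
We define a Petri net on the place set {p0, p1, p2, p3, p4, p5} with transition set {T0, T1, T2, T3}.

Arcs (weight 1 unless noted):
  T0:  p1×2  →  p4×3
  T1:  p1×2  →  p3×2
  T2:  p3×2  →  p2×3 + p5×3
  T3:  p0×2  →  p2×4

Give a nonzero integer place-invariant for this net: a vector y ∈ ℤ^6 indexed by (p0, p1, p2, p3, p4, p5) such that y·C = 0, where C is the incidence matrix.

y = (p0:4, p1:3, p2:2, p3:3, p4:2, p5:0)

Incidence matrix C (rows=places, cols=transitions):
       T0   T1   T2   T3
   p0   0    0    0   -2
   p1  -2   -2    0    0
   p2   0    0    3    4
   p3   0    2   -2    0
   p4   3    0    0    0
   p5   0    0    3    0

Candidate y = [4, 3, 2, 3, 2, 0]; check y·C column-wise:
  col T0: 4·0 + 3·-2 + 2·0 + 3·0 + 2·3 = 0
  col T1: 4·0 + 3·-2 + 2·0 + 3·2 + 2·0 = 0
  col T2: 4·0 + 3·0 + 2·3 + 3·-2 + 2·0 + 0·3 = 0
  col T3: 4·-2 + 3·0 + 2·4 + 3·0 + 2·0 = 0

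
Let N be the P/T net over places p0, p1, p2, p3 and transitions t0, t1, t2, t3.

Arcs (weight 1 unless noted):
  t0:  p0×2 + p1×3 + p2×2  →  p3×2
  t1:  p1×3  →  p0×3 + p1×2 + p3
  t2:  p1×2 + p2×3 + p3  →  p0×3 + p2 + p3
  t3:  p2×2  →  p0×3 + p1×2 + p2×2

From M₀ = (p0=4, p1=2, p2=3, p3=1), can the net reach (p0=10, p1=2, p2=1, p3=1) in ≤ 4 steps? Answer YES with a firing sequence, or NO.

step 1: fire t3:  (p0=4, p1=2, p2=3, p3=1) → (p0=7, p1=4, p2=3, p3=1)
step 2: fire t2:  (p0=7, p1=4, p2=3, p3=1) → (p0=10, p1=2, p2=1, p3=1)

YES — reachable via ⟨t3, t2⟩ (2 firings)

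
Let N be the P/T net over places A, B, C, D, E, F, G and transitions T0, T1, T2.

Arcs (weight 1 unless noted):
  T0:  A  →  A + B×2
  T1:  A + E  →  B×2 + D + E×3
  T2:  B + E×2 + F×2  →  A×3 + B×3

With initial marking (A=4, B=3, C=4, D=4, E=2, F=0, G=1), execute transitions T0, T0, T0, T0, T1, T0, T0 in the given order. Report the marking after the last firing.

(A=3, B=17, C=4, D=5, E=4, F=0, G=1)

step 1: fire T0:  (A=4, B=3, C=4, D=4, E=2, F=0, G=1) → (A=4, B=5, C=4, D=4, E=2, F=0, G=1)
step 2: fire T0:  (A=4, B=5, C=4, D=4, E=2, F=0, G=1) → (A=4, B=7, C=4, D=4, E=2, F=0, G=1)
step 3: fire T0:  (A=4, B=7, C=4, D=4, E=2, F=0, G=1) → (A=4, B=9, C=4, D=4, E=2, F=0, G=1)
step 4: fire T0:  (A=4, B=9, C=4, D=4, E=2, F=0, G=1) → (A=4, B=11, C=4, D=4, E=2, F=0, G=1)
step 5: fire T1:  (A=4, B=11, C=4, D=4, E=2, F=0, G=1) → (A=3, B=13, C=4, D=5, E=4, F=0, G=1)
step 6: fire T0:  (A=3, B=13, C=4, D=5, E=4, F=0, G=1) → (A=3, B=15, C=4, D=5, E=4, F=0, G=1)
step 7: fire T0:  (A=3, B=15, C=4, D=5, E=4, F=0, G=1) → (A=3, B=17, C=4, D=5, E=4, F=0, G=1)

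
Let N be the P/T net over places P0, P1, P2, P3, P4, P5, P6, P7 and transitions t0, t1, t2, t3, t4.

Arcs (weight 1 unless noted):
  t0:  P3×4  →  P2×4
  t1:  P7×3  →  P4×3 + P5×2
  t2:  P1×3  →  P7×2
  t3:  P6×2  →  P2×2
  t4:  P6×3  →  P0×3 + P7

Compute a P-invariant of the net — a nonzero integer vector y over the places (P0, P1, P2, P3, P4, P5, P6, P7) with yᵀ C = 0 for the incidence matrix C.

Incidence matrix C (rows=places, cols=transitions):
       t0   t1   t2   t3   t4
   P0   0    0    0    0    3
   P1   0    0   -3    0    0
   P2   4    0    0    2    0
   P3  -4    0    0    0    0
   P4   0    3    0    0    0
   P5   0    2    0    0    0
   P6   0    0    0   -2   -3
   P7   0   -3    2    0    1

Candidate y = [0, 0, 0, 0, 2, -3, 0, 0]; check y·C column-wise:
  col t0: 0·4 + 0·-4 + 2·0 + -3·0 = 0
  col t1: 2·3 + -3·2 + 0·-3 = 0
  col t2: 0·-3 + 2·0 + -3·0 + 0·2 = 0
  col t3: 0·2 + 2·0 + -3·0 + 0·-2 = 0
  col t4: 0·3 + 2·0 + -3·0 + 0·-3 + 0·1 = 0

y = (P0:0, P1:0, P2:0, P3:0, P4:2, P5:-3, P6:0, P7:0)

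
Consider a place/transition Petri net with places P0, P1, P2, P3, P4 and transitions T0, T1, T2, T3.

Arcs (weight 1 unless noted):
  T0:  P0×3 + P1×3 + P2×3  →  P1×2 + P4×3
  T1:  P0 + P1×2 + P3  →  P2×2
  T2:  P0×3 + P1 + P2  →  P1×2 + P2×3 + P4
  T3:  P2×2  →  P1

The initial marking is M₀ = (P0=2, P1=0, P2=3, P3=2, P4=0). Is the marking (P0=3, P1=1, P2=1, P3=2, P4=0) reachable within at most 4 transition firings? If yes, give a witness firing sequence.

depth 0: 1 marking
depth 1: 2 markings reached so far
depth 2: 2 markings reached so far
(frontier empty at depth 2; search complete)
target is not among the 2 markings reachable within 4 steps

NO — not reachable within 4 firings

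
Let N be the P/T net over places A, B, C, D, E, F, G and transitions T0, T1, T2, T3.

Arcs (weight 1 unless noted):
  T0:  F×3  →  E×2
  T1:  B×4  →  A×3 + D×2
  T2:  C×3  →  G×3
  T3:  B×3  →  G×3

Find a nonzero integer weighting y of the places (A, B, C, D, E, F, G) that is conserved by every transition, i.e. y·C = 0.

y = (A:2, B:0, C:0, D:-3, E:0, F:0, G:0)

Incidence matrix C (rows=places, cols=transitions):
       T0   T1   T2   T3
    A   0    3    0    0
    B   0   -4    0   -3
    C   0    0   -3    0
    D   0    2    0    0
    E   2    0    0    0
    F  -3    0    0    0
    G   0    0    3    3

Candidate y = [2, 0, 0, -3, 0, 0, 0]; check y·C column-wise:
  col T0: 2·0 + -3·0 + 0·2 + 0·-3 = 0
  col T1: 2·3 + 0·-4 + -3·2 = 0
  col T2: 2·0 + 0·-3 + -3·0 + 0·3 = 0
  col T3: 2·0 + 0·-3 + -3·0 + 0·3 = 0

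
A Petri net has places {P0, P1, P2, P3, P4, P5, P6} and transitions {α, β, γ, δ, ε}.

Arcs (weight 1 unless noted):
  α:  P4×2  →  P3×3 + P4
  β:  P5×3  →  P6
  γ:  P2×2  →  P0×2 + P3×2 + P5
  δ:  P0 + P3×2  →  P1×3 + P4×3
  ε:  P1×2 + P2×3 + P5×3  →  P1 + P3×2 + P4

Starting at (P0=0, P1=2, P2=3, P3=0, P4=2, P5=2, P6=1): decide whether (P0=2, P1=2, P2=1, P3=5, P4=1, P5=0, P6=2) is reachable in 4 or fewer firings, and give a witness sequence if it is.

step 1: fire α:  (P0=0, P1=2, P2=3, P3=0, P4=2, P5=2, P6=1) → (P0=0, P1=2, P2=3, P3=3, P4=1, P5=2, P6=1)
step 2: fire γ:  (P0=0, P1=2, P2=3, P3=3, P4=1, P5=2, P6=1) → (P0=2, P1=2, P2=1, P3=5, P4=1, P5=3, P6=1)
step 3: fire β:  (P0=2, P1=2, P2=1, P3=5, P4=1, P5=3, P6=1) → (P0=2, P1=2, P2=1, P3=5, P4=1, P5=0, P6=2)

YES — reachable via ⟨α, γ, β⟩ (3 firings)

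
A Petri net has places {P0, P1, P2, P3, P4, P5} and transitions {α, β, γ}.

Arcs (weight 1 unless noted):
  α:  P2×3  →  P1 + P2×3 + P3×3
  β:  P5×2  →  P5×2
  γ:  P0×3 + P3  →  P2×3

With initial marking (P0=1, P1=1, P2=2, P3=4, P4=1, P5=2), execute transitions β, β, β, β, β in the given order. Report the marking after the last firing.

(P0=1, P1=1, P2=2, P3=4, P4=1, P5=2)

step 1: fire β:  (P0=1, P1=1, P2=2, P3=4, P4=1, P5=2) → (P0=1, P1=1, P2=2, P3=4, P4=1, P5=2)
step 2: fire β:  (P0=1, P1=1, P2=2, P3=4, P4=1, P5=2) → (P0=1, P1=1, P2=2, P3=4, P4=1, P5=2)
step 3: fire β:  (P0=1, P1=1, P2=2, P3=4, P4=1, P5=2) → (P0=1, P1=1, P2=2, P3=4, P4=1, P5=2)
step 4: fire β:  (P0=1, P1=1, P2=2, P3=4, P4=1, P5=2) → (P0=1, P1=1, P2=2, P3=4, P4=1, P5=2)
step 5: fire β:  (P0=1, P1=1, P2=2, P3=4, P4=1, P5=2) → (P0=1, P1=1, P2=2, P3=4, P4=1, P5=2)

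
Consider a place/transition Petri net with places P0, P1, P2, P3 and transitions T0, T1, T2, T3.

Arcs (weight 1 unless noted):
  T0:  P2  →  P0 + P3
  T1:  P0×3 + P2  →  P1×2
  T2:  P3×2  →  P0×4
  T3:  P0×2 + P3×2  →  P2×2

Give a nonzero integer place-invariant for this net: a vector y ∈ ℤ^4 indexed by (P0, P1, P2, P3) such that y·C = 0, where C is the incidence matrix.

y = (P0:1, P1:3, P2:3, P3:2)

Incidence matrix C (rows=places, cols=transitions):
       T0   T1   T2   T3
   P0   1   -3    4   -2
   P1   0    2    0    0
   P2  -1   -1    0    2
   P3   1    0   -2   -2

Candidate y = [1, 3, 3, 2]; check y·C column-wise:
  col T0: 1·1 + 3·0 + 3·-1 + 2·1 = 0
  col T1: 1·-3 + 3·2 + 3·-1 + 2·0 = 0
  col T2: 1·4 + 3·0 + 3·0 + 2·-2 = 0
  col T3: 1·-2 + 3·0 + 3·2 + 2·-2 = 0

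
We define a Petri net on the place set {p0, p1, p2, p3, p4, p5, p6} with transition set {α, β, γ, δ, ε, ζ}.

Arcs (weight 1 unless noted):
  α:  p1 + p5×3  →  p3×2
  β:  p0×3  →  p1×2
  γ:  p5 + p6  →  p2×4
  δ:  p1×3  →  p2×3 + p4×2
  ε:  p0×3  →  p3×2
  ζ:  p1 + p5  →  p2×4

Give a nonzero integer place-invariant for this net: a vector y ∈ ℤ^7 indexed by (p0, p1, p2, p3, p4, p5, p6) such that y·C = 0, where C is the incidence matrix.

y = (p0:2, p1:3, p2:1, p3:3, p4:3, p5:1, p6:3)

Incidence matrix C (rows=places, cols=transitions):
        α    β    γ    δ    ε    ζ
   p0   0   -3    0    0   -3    0
   p1  -1    2    0   -3    0   -1
   p2   0    0    4    3    0    4
   p3   2    0    0    0    2    0
   p4   0    0    0    2    0    0
   p5  -3    0   -1    0    0   -1
   p6   0    0   -1    0    0    0

Candidate y = [2, 3, 1, 3, 3, 1, 3]; check y·C column-wise:
  col α: 2·0 + 3·-1 + 1·0 + 3·2 + 3·0 + 1·-3 + 3·0 = 0
  col β: 2·-3 + 3·2 + 1·0 + 3·0 + 3·0 + 1·0 + 3·0 = 0
  col γ: 2·0 + 3·0 + 1·4 + 3·0 + 3·0 + 1·-1 + 3·-1 = 0
  col δ: 2·0 + 3·-3 + 1·3 + 3·0 + 3·2 + 1·0 + 3·0 = 0
  col ε: 2·-3 + 3·0 + 1·0 + 3·2 + 3·0 + 1·0 + 3·0 = 0
  col ζ: 2·0 + 3·-1 + 1·4 + 3·0 + 3·0 + 1·-1 + 3·0 = 0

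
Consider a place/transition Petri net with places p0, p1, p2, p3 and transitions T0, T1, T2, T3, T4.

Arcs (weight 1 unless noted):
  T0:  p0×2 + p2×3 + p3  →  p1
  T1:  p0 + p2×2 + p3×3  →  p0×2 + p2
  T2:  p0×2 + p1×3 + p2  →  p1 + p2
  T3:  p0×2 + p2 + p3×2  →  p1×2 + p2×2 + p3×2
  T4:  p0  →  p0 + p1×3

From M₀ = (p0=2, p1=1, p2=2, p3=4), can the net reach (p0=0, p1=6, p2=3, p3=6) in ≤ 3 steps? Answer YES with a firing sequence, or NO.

NO — not reachable within 3 firings

depth 0: 1 marking
depth 1: 4 markings reached so far
depth 2: 8 markings reached so far
depth 3: 13 markings reached so far
target is not among the 13 markings reachable within 3 steps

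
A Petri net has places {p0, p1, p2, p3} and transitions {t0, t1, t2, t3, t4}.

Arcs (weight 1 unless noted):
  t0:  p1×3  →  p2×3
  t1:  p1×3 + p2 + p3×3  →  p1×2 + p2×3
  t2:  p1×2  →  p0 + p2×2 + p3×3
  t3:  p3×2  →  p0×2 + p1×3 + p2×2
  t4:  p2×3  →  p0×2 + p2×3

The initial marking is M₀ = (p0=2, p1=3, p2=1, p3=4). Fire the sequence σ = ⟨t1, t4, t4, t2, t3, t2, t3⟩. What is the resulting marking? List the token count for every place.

step 1: fire t1:  (p0=2, p1=3, p2=1, p3=4) → (p0=2, p1=2, p2=3, p3=1)
step 2: fire t4:  (p0=2, p1=2, p2=3, p3=1) → (p0=4, p1=2, p2=3, p3=1)
step 3: fire t4:  (p0=4, p1=2, p2=3, p3=1) → (p0=6, p1=2, p2=3, p3=1)
step 4: fire t2:  (p0=6, p1=2, p2=3, p3=1) → (p0=7, p1=0, p2=5, p3=4)
step 5: fire t3:  (p0=7, p1=0, p2=5, p3=4) → (p0=9, p1=3, p2=7, p3=2)
step 6: fire t2:  (p0=9, p1=3, p2=7, p3=2) → (p0=10, p1=1, p2=9, p3=5)
step 7: fire t3:  (p0=10, p1=1, p2=9, p3=5) → (p0=12, p1=4, p2=11, p3=3)

(p0=12, p1=4, p2=11, p3=3)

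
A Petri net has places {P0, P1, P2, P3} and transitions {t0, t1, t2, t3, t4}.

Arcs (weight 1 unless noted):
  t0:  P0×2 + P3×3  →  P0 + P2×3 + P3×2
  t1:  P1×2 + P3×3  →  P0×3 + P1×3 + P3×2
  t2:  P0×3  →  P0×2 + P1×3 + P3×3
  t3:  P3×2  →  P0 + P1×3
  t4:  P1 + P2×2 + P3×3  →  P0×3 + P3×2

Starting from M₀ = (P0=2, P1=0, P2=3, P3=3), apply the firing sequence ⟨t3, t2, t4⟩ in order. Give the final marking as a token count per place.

(P0=5, P1=5, P2=1, P3=3)

step 1: fire t3:  (P0=2, P1=0, P2=3, P3=3) → (P0=3, P1=3, P2=3, P3=1)
step 2: fire t2:  (P0=3, P1=3, P2=3, P3=1) → (P0=2, P1=6, P2=3, P3=4)
step 3: fire t4:  (P0=2, P1=6, P2=3, P3=4) → (P0=5, P1=5, P2=1, P3=3)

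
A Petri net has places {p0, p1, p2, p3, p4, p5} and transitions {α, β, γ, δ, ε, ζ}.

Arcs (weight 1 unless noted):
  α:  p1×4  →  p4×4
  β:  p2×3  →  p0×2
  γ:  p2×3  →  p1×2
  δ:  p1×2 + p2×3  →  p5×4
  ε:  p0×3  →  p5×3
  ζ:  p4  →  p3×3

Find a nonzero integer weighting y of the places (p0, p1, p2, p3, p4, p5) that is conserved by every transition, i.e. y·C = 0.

Incidence matrix C (rows=places, cols=transitions):
        α    β    γ    δ    ε    ζ
   p0   0    2    0    0   -3    0
   p1  -4    0    2   -2    0    0
   p2   0   -3   -3   -3    0    0
   p3   0    0    0    0    0    3
   p4   4    0    0    0    0   -1
   p5   0    0    0    4    3    0

Candidate y = [3, 3, 2, 1, 3, 3]; check y·C column-wise:
  col α: 3·0 + 3·-4 + 2·0 + 1·0 + 3·4 + 3·0 = 0
  col β: 3·2 + 3·0 + 2·-3 + 1·0 + 3·0 + 3·0 = 0
  col γ: 3·0 + 3·2 + 2·-3 + 1·0 + 3·0 + 3·0 = 0
  col δ: 3·0 + 3·-2 + 2·-3 + 1·0 + 3·0 + 3·4 = 0
  col ε: 3·-3 + 3·0 + 2·0 + 1·0 + 3·0 + 3·3 = 0
  col ζ: 3·0 + 3·0 + 2·0 + 1·3 + 3·-1 + 3·0 = 0

y = (p0:3, p1:3, p2:2, p3:1, p4:3, p5:3)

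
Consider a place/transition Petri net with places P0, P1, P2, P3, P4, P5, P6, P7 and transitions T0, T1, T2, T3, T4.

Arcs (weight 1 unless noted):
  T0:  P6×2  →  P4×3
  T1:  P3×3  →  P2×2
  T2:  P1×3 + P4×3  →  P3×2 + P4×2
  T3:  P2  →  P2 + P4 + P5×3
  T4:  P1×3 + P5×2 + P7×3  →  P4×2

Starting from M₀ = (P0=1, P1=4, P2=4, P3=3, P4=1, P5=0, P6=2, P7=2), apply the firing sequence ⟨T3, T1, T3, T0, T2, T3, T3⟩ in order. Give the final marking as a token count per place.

step 1: fire T3:  (P0=1, P1=4, P2=4, P3=3, P4=1, P5=0, P6=2, P7=2) → (P0=1, P1=4, P2=4, P3=3, P4=2, P5=3, P6=2, P7=2)
step 2: fire T1:  (P0=1, P1=4, P2=4, P3=3, P4=2, P5=3, P6=2, P7=2) → (P0=1, P1=4, P2=6, P3=0, P4=2, P5=3, P6=2, P7=2)
step 3: fire T3:  (P0=1, P1=4, P2=6, P3=0, P4=2, P5=3, P6=2, P7=2) → (P0=1, P1=4, P2=6, P3=0, P4=3, P5=6, P6=2, P7=2)
step 4: fire T0:  (P0=1, P1=4, P2=6, P3=0, P4=3, P5=6, P6=2, P7=2) → (P0=1, P1=4, P2=6, P3=0, P4=6, P5=6, P6=0, P7=2)
step 5: fire T2:  (P0=1, P1=4, P2=6, P3=0, P4=6, P5=6, P6=0, P7=2) → (P0=1, P1=1, P2=6, P3=2, P4=5, P5=6, P6=0, P7=2)
step 6: fire T3:  (P0=1, P1=1, P2=6, P3=2, P4=5, P5=6, P6=0, P7=2) → (P0=1, P1=1, P2=6, P3=2, P4=6, P5=9, P6=0, P7=2)
step 7: fire T3:  (P0=1, P1=1, P2=6, P3=2, P4=6, P5=9, P6=0, P7=2) → (P0=1, P1=1, P2=6, P3=2, P4=7, P5=12, P6=0, P7=2)

(P0=1, P1=1, P2=6, P3=2, P4=7, P5=12, P6=0, P7=2)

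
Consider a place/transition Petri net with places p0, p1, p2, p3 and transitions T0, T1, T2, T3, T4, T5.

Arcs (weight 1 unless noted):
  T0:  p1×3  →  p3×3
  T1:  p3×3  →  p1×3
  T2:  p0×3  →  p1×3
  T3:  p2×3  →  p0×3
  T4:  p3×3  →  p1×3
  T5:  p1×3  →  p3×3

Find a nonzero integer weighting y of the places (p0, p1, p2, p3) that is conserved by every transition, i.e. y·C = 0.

Incidence matrix C (rows=places, cols=transitions):
       T0   T1   T2   T3   T4   T5
   p0   0    0   -3    3    0    0
   p1  -3    3    3    0    3   -3
   p2   0    0    0   -3    0    0
   p3   3   -3    0    0   -3    3

Candidate y = [1, 1, 1, 1]; check y·C column-wise:
  col T0: 1·0 + 1·-3 + 1·0 + 1·3 = 0
  col T1: 1·0 + 1·3 + 1·0 + 1·-3 = 0
  col T2: 1·-3 + 1·3 + 1·0 + 1·0 = 0
  col T3: 1·3 + 1·0 + 1·-3 + 1·0 = 0
  col T4: 1·0 + 1·3 + 1·0 + 1·-3 = 0
  col T5: 1·0 + 1·-3 + 1·0 + 1·3 = 0

y = (p0:1, p1:1, p2:1, p3:1)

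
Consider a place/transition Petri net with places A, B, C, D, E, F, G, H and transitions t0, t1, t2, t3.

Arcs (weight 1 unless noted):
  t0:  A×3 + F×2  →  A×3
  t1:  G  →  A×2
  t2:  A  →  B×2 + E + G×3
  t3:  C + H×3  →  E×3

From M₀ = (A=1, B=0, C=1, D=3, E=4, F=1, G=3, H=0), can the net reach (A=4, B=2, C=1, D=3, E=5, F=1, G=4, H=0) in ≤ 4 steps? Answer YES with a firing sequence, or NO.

YES — reachable via ⟨t1, t1, t2⟩ (3 firings)

step 1: fire t1:  (A=1, B=0, C=1, D=3, E=4, F=1, G=3, H=0) → (A=3, B=0, C=1, D=3, E=4, F=1, G=2, H=0)
step 2: fire t1:  (A=3, B=0, C=1, D=3, E=4, F=1, G=2, H=0) → (A=5, B=0, C=1, D=3, E=4, F=1, G=1, H=0)
step 3: fire t2:  (A=5, B=0, C=1, D=3, E=4, F=1, G=1, H=0) → (A=4, B=2, C=1, D=3, E=5, F=1, G=4, H=0)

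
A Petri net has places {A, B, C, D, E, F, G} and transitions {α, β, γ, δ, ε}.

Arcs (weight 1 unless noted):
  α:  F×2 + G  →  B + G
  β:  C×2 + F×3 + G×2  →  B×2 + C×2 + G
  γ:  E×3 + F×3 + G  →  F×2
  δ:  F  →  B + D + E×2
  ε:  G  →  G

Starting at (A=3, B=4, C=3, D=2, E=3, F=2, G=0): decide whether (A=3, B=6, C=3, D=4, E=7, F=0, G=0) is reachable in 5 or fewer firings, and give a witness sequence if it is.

step 1: fire δ:  (A=3, B=4, C=3, D=2, E=3, F=2, G=0) → (A=3, B=5, C=3, D=3, E=5, F=1, G=0)
step 2: fire δ:  (A=3, B=5, C=3, D=3, E=5, F=1, G=0) → (A=3, B=6, C=3, D=4, E=7, F=0, G=0)

YES — reachable via ⟨δ, δ⟩ (2 firings)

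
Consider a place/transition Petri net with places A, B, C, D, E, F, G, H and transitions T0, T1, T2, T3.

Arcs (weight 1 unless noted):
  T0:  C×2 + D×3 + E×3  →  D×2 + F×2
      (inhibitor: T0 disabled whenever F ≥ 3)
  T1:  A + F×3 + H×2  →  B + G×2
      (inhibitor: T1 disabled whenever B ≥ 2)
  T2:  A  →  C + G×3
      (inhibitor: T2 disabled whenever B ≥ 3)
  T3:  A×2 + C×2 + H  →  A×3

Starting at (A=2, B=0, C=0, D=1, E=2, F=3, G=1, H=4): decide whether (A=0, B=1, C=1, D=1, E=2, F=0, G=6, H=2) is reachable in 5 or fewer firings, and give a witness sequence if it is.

YES — reachable via ⟨T1, T2⟩ (2 firings)

step 1: fire T1:  (A=2, B=0, C=0, D=1, E=2, F=3, G=1, H=4) → (A=1, B=1, C=0, D=1, E=2, F=0, G=3, H=2)
step 2: fire T2:  (A=1, B=1, C=0, D=1, E=2, F=0, G=3, H=2) → (A=0, B=1, C=1, D=1, E=2, F=0, G=6, H=2)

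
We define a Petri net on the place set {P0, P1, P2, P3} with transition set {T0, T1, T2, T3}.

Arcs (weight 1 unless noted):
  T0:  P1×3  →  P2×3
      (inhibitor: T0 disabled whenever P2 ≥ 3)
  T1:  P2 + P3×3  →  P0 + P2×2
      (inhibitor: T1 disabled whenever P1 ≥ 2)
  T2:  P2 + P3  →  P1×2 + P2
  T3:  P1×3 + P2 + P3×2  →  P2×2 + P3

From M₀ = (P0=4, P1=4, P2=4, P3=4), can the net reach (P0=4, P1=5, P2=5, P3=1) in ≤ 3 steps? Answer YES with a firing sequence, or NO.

step 1: fire T2:  (P0=4, P1=4, P2=4, P3=4) → (P0=4, P1=6, P2=4, P3=3)
step 2: fire T2:  (P0=4, P1=6, P2=4, P3=3) → (P0=4, P1=8, P2=4, P3=2)
step 3: fire T3:  (P0=4, P1=8, P2=4, P3=2) → (P0=4, P1=5, P2=5, P3=1)

YES — reachable via ⟨T2, T2, T3⟩ (3 firings)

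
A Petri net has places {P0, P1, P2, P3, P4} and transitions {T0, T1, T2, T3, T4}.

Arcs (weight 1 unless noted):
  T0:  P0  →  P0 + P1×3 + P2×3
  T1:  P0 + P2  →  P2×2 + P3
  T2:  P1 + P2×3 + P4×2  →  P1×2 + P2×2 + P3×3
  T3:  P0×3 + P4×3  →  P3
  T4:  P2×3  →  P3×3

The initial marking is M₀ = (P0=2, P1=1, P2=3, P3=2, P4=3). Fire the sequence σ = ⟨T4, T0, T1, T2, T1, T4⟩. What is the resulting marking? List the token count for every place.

(P0=0, P1=5, P2=1, P3=13, P4=1)

step 1: fire T4:  (P0=2, P1=1, P2=3, P3=2, P4=3) → (P0=2, P1=1, P2=0, P3=5, P4=3)
step 2: fire T0:  (P0=2, P1=1, P2=0, P3=5, P4=3) → (P0=2, P1=4, P2=3, P3=5, P4=3)
step 3: fire T1:  (P0=2, P1=4, P2=3, P3=5, P4=3) → (P0=1, P1=4, P2=4, P3=6, P4=3)
step 4: fire T2:  (P0=1, P1=4, P2=4, P3=6, P4=3) → (P0=1, P1=5, P2=3, P3=9, P4=1)
step 5: fire T1:  (P0=1, P1=5, P2=3, P3=9, P4=1) → (P0=0, P1=5, P2=4, P3=10, P4=1)
step 6: fire T4:  (P0=0, P1=5, P2=4, P3=10, P4=1) → (P0=0, P1=5, P2=1, P3=13, P4=1)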